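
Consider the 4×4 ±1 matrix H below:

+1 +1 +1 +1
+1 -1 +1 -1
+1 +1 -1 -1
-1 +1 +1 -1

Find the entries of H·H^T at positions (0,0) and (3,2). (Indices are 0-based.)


Row 0 of H: [1, 1, 1, 1].
Row 2 of H: [1, 1, -1, -1].
Row 3 of H: [-1, 1, 1, -1].
(H·H^T)[0][0] = Σ_j H[0][j]·H[0][j] = (1)² + (1)² + (1)² + (1)² = 1 + 1 + 1 + 1 = 4.
(H·H^T)[3][2] = Σ_j H[3][j]·H[2][j] = (-1)·(1) + (1)·(1) + (1)·(-1) + (-1)·(-1) = -1 + 1 + -1 + 1 = 0.
So rows 3 and 2 are orthogonal; the diagonal entry equals n = 4.

(0,0) entry = 4; (3,2) entry = 0.


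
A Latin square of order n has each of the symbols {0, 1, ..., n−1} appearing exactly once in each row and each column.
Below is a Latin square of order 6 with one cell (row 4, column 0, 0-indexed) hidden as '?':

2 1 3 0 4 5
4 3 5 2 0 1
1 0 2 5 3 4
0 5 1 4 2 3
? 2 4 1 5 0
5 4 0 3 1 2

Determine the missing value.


Row 4 contains symbols [0, 1, 2, 4, 5] — missing [3].
Column 0 contains symbols [0, 1, 2, 4, 5] — missing [3].
The missing symbol must appear in both missing sets; intersection = [3].
Therefore the hidden value is 3.

Missing value = 3.


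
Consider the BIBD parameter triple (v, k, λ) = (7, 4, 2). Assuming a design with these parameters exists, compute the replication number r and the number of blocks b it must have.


Any 2-(v, k, λ) BIBD satisfies two necessary conditions:
  (i)  Each point sits in r blocks, and counting incidences through any fixed point gives r(k − 1) = λ(v − 1), so r = λ(v − 1)/(k − 1).
  (ii) Total incidences bk = vr, so b = vr/k.
Step 1: r = λ(v − 1)/(k − 1) = 2·(7 − 1)/(4 − 1) = 2·6/3 = 12/3 = 4.
Step 2: b = vr/k = 7·4/4 = 28/4 = 7.
Check integrality: r = 4 ∈ Z ✓, b = 7 ∈ Z ✓.
(These identities are necessary conditions: they determine r and b for any design with these parameters, but do not by themselves prove that one exists.)

r = 4, b = 7.


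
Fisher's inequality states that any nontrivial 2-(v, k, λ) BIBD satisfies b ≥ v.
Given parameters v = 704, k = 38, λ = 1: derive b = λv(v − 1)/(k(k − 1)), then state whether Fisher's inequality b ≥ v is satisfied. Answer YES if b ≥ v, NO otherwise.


b = λv(v − 1)/(k(k − 1)) = 1·704·703/(38·37) = 494912/1406 = 352.
Compare with v = 704: b < v, so Fisher's inequality fails.

NO


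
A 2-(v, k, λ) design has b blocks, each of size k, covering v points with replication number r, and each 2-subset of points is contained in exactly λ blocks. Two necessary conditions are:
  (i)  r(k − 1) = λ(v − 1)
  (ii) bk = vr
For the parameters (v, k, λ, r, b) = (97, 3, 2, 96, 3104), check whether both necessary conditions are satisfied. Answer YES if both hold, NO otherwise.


Condition (i): r(k − 1) = 96·2 = 192; λ(v − 1) = 2·96 = 192. Match? YES.
Condition (ii): bk = 3104·3 = 9312; vr = 97·96 = 9312. Match? YES.
Both conditions hold? YES.

YES


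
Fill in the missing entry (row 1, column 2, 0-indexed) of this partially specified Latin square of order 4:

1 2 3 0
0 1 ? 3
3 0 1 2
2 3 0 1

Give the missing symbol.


Row 1 contains symbols [0, 1, 3] — missing [2].
Column 2 contains symbols [0, 1, 3] — missing [2].
The missing symbol must appear in both missing sets; intersection = [2].
Therefore the hidden value is 2.

Missing value = 2.


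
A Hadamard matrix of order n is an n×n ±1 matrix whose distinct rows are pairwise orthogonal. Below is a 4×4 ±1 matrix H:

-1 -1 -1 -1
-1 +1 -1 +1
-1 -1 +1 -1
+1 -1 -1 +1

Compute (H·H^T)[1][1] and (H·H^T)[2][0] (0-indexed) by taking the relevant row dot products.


Row 0 of H: [-1, -1, -1, -1].
Row 1 of H: [-1, 1, -1, 1].
Row 2 of H: [-1, -1, 1, -1].
(H·H^T)[1][1] = Σ_j H[1][j]·H[1][j] = (-1)² + (1)² + (-1)² + (1)² = 1 + 1 + 1 + 1 = 4.
(H·H^T)[2][0] = Σ_j H[2][j]·H[0][j] = (-1)·(-1) + (-1)·(-1) + (1)·(-1) + (-1)·(-1) = 1 + 1 + -1 + 1 = 2.
Rows 2 and 0 are not orthogonal (dot product = 2 ≠ 0), so H is not a Hadamard matrix.

(1,1) entry = 4; (2,0) entry = 2.


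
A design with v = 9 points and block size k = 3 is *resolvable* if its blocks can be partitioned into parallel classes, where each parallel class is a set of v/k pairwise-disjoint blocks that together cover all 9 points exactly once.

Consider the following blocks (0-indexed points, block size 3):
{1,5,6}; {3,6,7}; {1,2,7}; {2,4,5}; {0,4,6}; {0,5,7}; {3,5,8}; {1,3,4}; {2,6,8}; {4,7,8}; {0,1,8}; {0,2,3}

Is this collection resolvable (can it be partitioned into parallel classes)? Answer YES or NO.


v = 9, block size k = 3, number of blocks = 12.
For resolvability, blocks must partition into parallel classes of size v/k = 3.
Total blocks must therefore be a multiple of 3: 12 = 3·4 + 0 ⇒ divisible ✓.
Greedy packing gives 4 candidate class(es). Each should be a full parallel class (size 3, covers all 9 points).
  Class 1 (3 blocks): {1,5,6}; {4,7,8}; {0,2,3}. Points covered: [0, 1, 2, 3, 4, 5, 6, 7, 8].
  Class 2 (3 blocks): {3,6,7}; {2,4,5}; {0,1,8}. Points covered: [0, 1, 2, 3, 4, 5, 6, 7, 8].
  Class 3 (3 blocks): {1,2,7}; {0,4,6}; {3,5,8}. Points covered: [0, 1, 2, 3, 4, 5, 6, 7, 8].
  Class 4 (3 blocks): {0,5,7}; {1,3,4}; {2,6,8}. Points covered: [0, 1, 2, 3, 4, 5, 6, 7, 8].
All classes full (size 3)? YES. All classes cover every point? YES.
Resolvable? YES.

YES


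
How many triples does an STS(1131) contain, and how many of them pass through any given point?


An STS(v) is a 2-(v, 3, 1) BIBD: block size k = 3, λ = 1.
Replication: r(k − 1) = λ(v − 1) ⇒ r·2 = 1131 − 1 = 1130 ⇒ r = 565.
Block count: b = v(v − 1)/6 = 1131·1130/6 = 1278030/6 = 213005.
(Check via bk = vr: 213005·3 = 639015 = 1131·565 = 639015 ✓.)

r = 565, b = 213005.


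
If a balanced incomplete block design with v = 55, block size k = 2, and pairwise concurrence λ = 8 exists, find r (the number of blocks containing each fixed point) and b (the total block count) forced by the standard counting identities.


Any 2-(v, k, λ) BIBD satisfies two necessary conditions:
  (i)  Each point sits in r blocks, and counting incidences through any fixed point gives r(k − 1) = λ(v − 1), so r = λ(v − 1)/(k − 1).
  (ii) Total incidences bk = vr, so b = vr/k.
Step 1: r = λ(v − 1)/(k − 1) = 8·(55 − 1)/(2 − 1) = 8·54/1 = 432/1 = 432.
Step 2: b = vr/k = 55·432/2 = 23760/2 = 11880.
Check integrality: r = 432 ∈ Z ✓, b = 11880 ∈ Z ✓.
(These identities are necessary conditions: they determine r and b for any design with these parameters, but do not by themselves prove that one exists.)

r = 432, b = 11880.


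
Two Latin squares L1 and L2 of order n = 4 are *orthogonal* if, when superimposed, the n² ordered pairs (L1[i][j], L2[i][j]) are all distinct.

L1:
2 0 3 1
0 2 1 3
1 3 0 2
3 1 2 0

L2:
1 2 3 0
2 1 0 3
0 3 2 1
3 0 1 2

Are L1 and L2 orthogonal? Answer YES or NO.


Form the n² = 16 superimposed pairs (L1[i][j], L2[i][j]), row by row (rows and columns indexed from 0):
row 0: (2,1) (0,2) (3,3) (1,0)
row 1: (0,2) (2,1) (1,0) (3,3)
row 2: (1,0) (3,3) (0,2) (2,1)
row 3: (3,3) (1,0) (2,1) (0,2)
Orthogonality requires all 16 pairs distinct.
But the pair (0,2) repeats: cell (0,1) has L1 = 0, L2 = 2, and cell (1,0) has L1 = 0, L2 = 2.
A repeated pair means some other pair never occurs (only 4 distinct pairs out of 16), so the squares are not orthogonal.
Conclusion: NO.

NO


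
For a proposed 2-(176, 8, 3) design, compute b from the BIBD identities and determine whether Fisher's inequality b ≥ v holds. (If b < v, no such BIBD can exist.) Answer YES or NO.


b = λv(v − 1)/(k(k − 1)) = 3·176·175/(8·7) = 92400/56 = 1650.
Compare with v = 176: b ≥ v, so Fisher's inequality holds.

YES


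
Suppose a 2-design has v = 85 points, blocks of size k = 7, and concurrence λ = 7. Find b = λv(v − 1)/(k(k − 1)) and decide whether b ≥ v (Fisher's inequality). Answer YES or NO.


r = λ(v − 1)/(k − 1) = 7·84/6 = 98.
b = vr/k = 85·98/7 = 1190.
Fisher's inequality: b ≥ v ⇔ 1190 ≥ 85? YES.

YES


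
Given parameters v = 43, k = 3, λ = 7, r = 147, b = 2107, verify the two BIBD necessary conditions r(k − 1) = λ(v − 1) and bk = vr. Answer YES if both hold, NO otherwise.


Condition (i): r(k − 1) = 147·2 = 294; λ(v − 1) = 7·42 = 294. Match? YES.
Condition (ii): bk = 2107·3 = 6321; vr = 43·147 = 6321. Match? YES.
Both conditions hold? YES.

YES


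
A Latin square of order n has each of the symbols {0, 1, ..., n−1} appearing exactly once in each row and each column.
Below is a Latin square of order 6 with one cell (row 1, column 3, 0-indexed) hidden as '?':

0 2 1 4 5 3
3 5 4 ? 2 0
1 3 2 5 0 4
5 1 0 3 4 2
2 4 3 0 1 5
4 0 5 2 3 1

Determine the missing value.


Row 1 contains symbols [0, 2, 3, 4, 5] — missing [1].
Column 3 contains symbols [0, 2, 3, 4, 5] — missing [1].
The missing symbol must appear in both missing sets; intersection = [1].
Therefore the hidden value is 1.

Missing value = 1.


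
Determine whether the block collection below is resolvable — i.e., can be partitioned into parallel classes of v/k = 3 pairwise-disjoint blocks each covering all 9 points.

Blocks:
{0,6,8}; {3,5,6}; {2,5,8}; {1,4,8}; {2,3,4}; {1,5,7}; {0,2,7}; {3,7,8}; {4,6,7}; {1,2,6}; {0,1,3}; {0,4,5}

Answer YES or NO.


v = 9, block size k = 3, number of blocks = 12.
For resolvability, blocks must partition into parallel classes of size v/k = 3.
Total blocks must therefore be a multiple of 3: 12 = 3·4 + 0 ⇒ divisible ✓.
Greedy packing gives 4 candidate class(es). Each should be a full parallel class (size 3, covers all 9 points).
  Class 1 (3 blocks): {0,6,8}; {2,3,4}; {1,5,7}. Points covered: [0, 1, 2, 3, 4, 5, 6, 7, 8].
  Class 2 (3 blocks): {3,5,6}; {1,4,8}; {0,2,7}. Points covered: [0, 1, 2, 3, 4, 5, 6, 7, 8].
  Class 3 (3 blocks): {2,5,8}; {4,6,7}; {0,1,3}. Points covered: [0, 1, 2, 3, 4, 5, 6, 7, 8].
  Class 4 (3 blocks): {3,7,8}; {1,2,6}; {0,4,5}. Points covered: [0, 1, 2, 3, 4, 5, 6, 7, 8].
All classes full (size 3)? YES. All classes cover every point? YES.
Resolvable? YES.

YES


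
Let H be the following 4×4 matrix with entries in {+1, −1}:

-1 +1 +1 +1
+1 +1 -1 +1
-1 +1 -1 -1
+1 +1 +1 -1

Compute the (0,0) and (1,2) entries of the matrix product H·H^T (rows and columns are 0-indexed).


Row 0 of H: [-1, 1, 1, 1].
Row 1 of H: [1, 1, -1, 1].
Row 2 of H: [-1, 1, -1, -1].
(H·H^T)[0][0] = Σ_j H[0][j]·H[0][j] = (-1)² + (1)² + (1)² + (1)² = 1 + 1 + 1 + 1 = 4.
(H·H^T)[1][2] = Σ_j H[1][j]·H[2][j] = (1)·(-1) + (1)·(1) + (-1)·(-1) + (1)·(-1) = -1 + 1 + 1 + -1 = 0.
So rows 1 and 2 are orthogonal; the diagonal entry equals n = 4.

(0,0) entry = 4; (1,2) entry = 0.


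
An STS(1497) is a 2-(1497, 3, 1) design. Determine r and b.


An STS(v) is a 2-(v, 3, 1) BIBD: block size k = 3, λ = 1.
Replication: r(k − 1) = λ(v − 1) ⇒ r·2 = 1497 − 1 = 1496 ⇒ r = 748.
Block count: bk = vr ⇒ b·3 = 1497·748 = 1119756 ⇒ b = 373252.
(Check via b = v(v − 1)/6 = 1497·1496/6 = 2239512/6 = 373252.)

r = 748, b = 373252.


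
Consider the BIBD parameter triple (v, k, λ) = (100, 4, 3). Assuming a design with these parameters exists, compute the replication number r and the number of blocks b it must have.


Any 2-(v, k, λ) BIBD satisfies two necessary conditions:
  (i)  Each point sits in r blocks, and counting incidences through any fixed point gives r(k − 1) = λ(v − 1), so r = λ(v − 1)/(k − 1).
  (ii) Total incidences bk = vr, so b = vr/k.
Step 1: r = λ(v − 1)/(k − 1) = 3·(100 − 1)/(4 − 1) = 3·99/3 = 297/3 = 99.
Step 2: b = vr/k = 100·99/4 = 9900/4 = 2475.
Check integrality: r = 99 ∈ Z ✓, b = 2475 ∈ Z ✓.
(These identities are necessary conditions: they determine r and b for any design with these parameters, but do not by themselves prove that one exists.)

r = 99, b = 2475.


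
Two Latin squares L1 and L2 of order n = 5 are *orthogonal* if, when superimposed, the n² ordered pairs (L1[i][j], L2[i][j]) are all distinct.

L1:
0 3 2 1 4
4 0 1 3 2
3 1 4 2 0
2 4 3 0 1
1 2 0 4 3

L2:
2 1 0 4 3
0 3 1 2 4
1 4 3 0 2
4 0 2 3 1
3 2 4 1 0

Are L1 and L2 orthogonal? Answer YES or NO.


Form the n² = 25 superimposed pairs (L1[i][j], L2[i][j]), row by row (rows and columns indexed from 0):
row 0: (0,2) (3,1) (2,0) (1,4) (4,3)
row 1: (4,0) (0,3) (1,1) (3,2) (2,4)
row 2: (3,1) (1,4) (4,3) (2,0) (0,2)
row 3: (2,4) (4,0) (3,2) (0,3) (1,1)
row 4: (1,3) (2,2) (0,4) (4,1) (3,0)
Orthogonality requires all 25 pairs distinct.
But the pair (3,1) repeats: cell (0,1) has L1 = 3, L2 = 1, and cell (2,0) has L1 = 3, L2 = 1.
A repeated pair means some other pair never occurs (only 15 distinct pairs out of 25), so the squares are not orthogonal.
Conclusion: NO.

NO


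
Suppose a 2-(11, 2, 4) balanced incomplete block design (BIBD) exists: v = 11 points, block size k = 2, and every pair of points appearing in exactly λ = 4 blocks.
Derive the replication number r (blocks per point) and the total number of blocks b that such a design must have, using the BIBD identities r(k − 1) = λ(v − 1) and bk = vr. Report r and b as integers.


Any 2-(v, k, λ) BIBD satisfies two necessary conditions:
  (i)  Each point sits in r blocks, and counting incidences through any fixed point gives r(k − 1) = λ(v − 1), so r = λ(v − 1)/(k − 1).
  (ii) Total incidences bk = vr, so b = vr/k.
Step 1: r = λ(v − 1)/(k − 1) = 4·(11 − 1)/(2 − 1) = 4·10/1 = 40/1 = 40.
Step 2: b = vr/k = 11·40/2 = 440/2 = 220.
Check integrality: r = 40 ∈ Z ✓, b = 220 ∈ Z ✓.
(These identities are necessary conditions: they determine r and b for any design with these parameters, but do not by themselves prove that one exists.)

r = 40, b = 220.


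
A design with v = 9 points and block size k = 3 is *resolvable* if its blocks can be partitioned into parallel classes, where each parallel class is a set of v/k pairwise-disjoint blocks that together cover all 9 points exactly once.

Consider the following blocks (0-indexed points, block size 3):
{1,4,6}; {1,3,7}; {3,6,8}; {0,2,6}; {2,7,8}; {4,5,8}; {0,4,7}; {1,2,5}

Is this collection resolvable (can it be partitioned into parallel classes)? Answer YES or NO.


v = 9, block size k = 3, number of blocks = 8.
For resolvability, blocks must partition into parallel classes of size v/k = 3.
Total blocks must therefore be a multiple of 3: 8 = 3·2 + 2 ⇒ not divisible ✗.
Resolvable? NO.

NO


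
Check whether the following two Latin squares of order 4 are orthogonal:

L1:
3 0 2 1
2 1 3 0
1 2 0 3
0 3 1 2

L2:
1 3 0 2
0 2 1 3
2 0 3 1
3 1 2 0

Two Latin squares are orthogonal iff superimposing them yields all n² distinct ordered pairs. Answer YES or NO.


Form the n² = 16 superimposed pairs (L1[i][j], L2[i][j]), row by row (rows and columns indexed from 0):
row 0: (3,1) (0,3) (2,0) (1,2)
row 1: (2,0) (1,2) (3,1) (0,3)
row 2: (1,2) (2,0) (0,3) (3,1)
row 3: (0,3) (3,1) (1,2) (2,0)
Orthogonality requires all 16 pairs distinct.
But the pair (2,0) repeats: cell (0,2) has L1 = 2, L2 = 0, and cell (1,0) has L1 = 2, L2 = 0.
A repeated pair means some other pair never occurs (only 4 distinct pairs out of 16), so the squares are not orthogonal.
Conclusion: NO.

NO


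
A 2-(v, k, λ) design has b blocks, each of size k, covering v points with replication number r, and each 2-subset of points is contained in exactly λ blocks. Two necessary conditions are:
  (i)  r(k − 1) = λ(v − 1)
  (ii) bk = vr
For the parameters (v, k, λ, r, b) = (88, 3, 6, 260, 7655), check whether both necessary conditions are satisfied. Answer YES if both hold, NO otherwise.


Condition (i): r(k − 1) = 260·2 = 520; λ(v − 1) = 6·87 = 522. Match? NO.
Condition (ii): bk = 7655·3 = 22965; vr = 88·260 = 22880. Match? NO.
Both conditions hold? NO.

NO


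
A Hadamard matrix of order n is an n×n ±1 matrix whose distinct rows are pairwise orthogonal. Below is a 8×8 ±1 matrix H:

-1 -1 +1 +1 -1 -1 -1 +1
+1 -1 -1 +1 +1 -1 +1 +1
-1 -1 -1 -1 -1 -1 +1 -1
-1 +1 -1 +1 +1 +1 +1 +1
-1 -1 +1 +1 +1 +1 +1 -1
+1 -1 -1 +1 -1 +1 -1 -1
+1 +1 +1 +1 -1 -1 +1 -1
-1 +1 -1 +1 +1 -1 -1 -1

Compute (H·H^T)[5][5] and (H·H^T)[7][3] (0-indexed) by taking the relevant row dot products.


Row 3 of H: [-1, 1, -1, 1, 1, 1, 1, 1].
Row 5 of H: [1, -1, -1, 1, -1, 1, -1, -1].
Row 7 of H: [-1, 1, -1, 1, 1, -1, -1, -1].
(H·H^T)[5][5] = Σ_j H[5][j]·H[5][j] = (1)² + (-1)² + (-1)² + (1)² + (-1)² + (1)² + (-1)² + (-1)² = 1 + 1 + 1 + 1 + 1 + 1 + 1 + 1 = 8.
(H·H^T)[7][3] = Σ_j H[7][j]·H[3][j] = (-1)·(-1) + (1)·(1) + (-1)·(-1) + (1)·(1) + (1)·(1) + (-1)·(1) + (-1)·(1) + (-1)·(1) = 1 + 1 + 1 + 1 + 1 + -1 + -1 + -1 = 2.
Rows 7 and 3 are not orthogonal (dot product = 2 ≠ 0), so H is not a Hadamard matrix.

(5,5) entry = 8; (7,3) entry = 2.


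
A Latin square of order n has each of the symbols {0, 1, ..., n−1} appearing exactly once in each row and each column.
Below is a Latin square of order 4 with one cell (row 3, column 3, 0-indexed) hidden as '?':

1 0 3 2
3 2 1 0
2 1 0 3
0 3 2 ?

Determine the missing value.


Row 3 contains symbols [0, 2, 3] — missing [1].
Column 3 contains symbols [0, 2, 3] — missing [1].
The missing symbol must appear in both missing sets; intersection = [1].
Therefore the hidden value is 1.

Missing value = 1.


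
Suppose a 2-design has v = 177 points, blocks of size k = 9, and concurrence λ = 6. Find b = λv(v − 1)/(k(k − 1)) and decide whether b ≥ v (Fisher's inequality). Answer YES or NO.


r = λ(v − 1)/(k − 1) = 6·176/8 = 132.
b = vr/k = 177·132/9 = 2596.
Fisher's inequality: b ≥ v ⇔ 2596 ≥ 177? YES.

YES


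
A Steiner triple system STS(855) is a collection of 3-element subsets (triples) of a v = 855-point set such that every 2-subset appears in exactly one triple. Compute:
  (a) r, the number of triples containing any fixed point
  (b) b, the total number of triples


An STS(v) is a 2-(v, 3, 1) BIBD: block size k = 3, λ = 1.
Replication: r(k − 1) = λ(v − 1) ⇒ r·2 = 855 − 1 = 854 ⇒ r = 427.
Block count: b = v(v − 1)/6 = 855·854/6 = 730170/6 = 121695.

r = 427, b = 121695.


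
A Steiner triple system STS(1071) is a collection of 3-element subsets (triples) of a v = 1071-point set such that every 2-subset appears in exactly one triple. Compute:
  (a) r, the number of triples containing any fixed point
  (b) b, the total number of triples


An STS(v) is a 2-(v, 3, 1) BIBD: block size k = 3, λ = 1.
Replication: r(k − 1) = λ(v − 1) ⇒ r·2 = 1071 − 1 = 1070 ⇒ r = 535.
Block count: b = v(v − 1)/6 = 1071·1070/6 = 1145970/6 = 190995.

r = 535, b = 190995.


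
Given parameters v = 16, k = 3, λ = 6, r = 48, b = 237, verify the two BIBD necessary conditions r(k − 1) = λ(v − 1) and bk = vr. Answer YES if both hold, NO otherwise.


Condition (i): r(k − 1) = 48·2 = 96; λ(v − 1) = 6·15 = 90. Match? NO.
Condition (ii): bk = 237·3 = 711; vr = 16·48 = 768. Match? NO.
Both conditions hold? NO.

NO


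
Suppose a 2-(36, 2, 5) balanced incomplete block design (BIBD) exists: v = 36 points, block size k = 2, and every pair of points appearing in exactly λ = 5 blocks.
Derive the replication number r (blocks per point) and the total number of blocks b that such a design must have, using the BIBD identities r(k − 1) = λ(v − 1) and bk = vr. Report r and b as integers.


Any 2-(v, k, λ) BIBD satisfies two necessary conditions:
  (i)  Each point sits in r blocks, and counting incidences through any fixed point gives r(k − 1) = λ(v − 1), so r = λ(v − 1)/(k − 1).
  (ii) Total incidences bk = vr, so b = vr/k.
Step 1: r = λ(v − 1)/(k − 1) = 5·(36 − 1)/(2 − 1) = 5·35/1 = 175/1 = 175.
Step 2: b = vr/k = 36·175/2 = 6300/2 = 3150.
Check integrality: r = 175 ∈ Z ✓, b = 3150 ∈ Z ✓.
(These identities are necessary conditions: they determine r and b for any design with these parameters, but do not by themselves prove that one exists.)

r = 175, b = 3150.


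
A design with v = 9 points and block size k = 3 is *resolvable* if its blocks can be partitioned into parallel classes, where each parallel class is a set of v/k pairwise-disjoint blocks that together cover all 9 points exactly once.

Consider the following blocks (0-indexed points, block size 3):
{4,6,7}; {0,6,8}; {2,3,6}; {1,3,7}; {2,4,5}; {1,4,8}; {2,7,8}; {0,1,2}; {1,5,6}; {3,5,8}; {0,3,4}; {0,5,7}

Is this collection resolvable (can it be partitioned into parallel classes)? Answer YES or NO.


v = 9, block size k = 3, number of blocks = 12.
For resolvability, blocks must partition into parallel classes of size v/k = 3.
Total blocks must therefore be a multiple of 3: 12 = 3·4 + 0 ⇒ divisible ✓.
Greedy packing gives 4 candidate class(es). Each should be a full parallel class (size 3, covers all 9 points).
  Class 1 (3 blocks): {4,6,7}; {0,1,2}; {3,5,8}. Points covered: [0, 1, 2, 3, 4, 5, 6, 7, 8].
  Class 2 (3 blocks): {0,6,8}; {1,3,7}; {2,4,5}. Points covered: [0, 1, 2, 3, 4, 5, 6, 7, 8].
  Class 3 (3 blocks): {2,3,6}; {1,4,8}; {0,5,7}. Points covered: [0, 1, 2, 3, 4, 5, 6, 7, 8].
  Class 4 (3 blocks): {2,7,8}; {1,5,6}; {0,3,4}. Points covered: [0, 1, 2, 3, 4, 5, 6, 7, 8].
All classes full (size 3)? YES. All classes cover every point? YES.
Resolvable? YES.

YES


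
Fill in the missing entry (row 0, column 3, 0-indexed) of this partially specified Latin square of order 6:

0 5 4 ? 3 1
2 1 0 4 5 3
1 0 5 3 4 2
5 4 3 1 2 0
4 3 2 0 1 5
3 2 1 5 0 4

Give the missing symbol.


Row 0 contains symbols [0, 1, 3, 4, 5] — missing [2].
Column 3 contains symbols [0, 1, 3, 4, 5] — missing [2].
The missing symbol must appear in both missing sets; intersection = [2].
Therefore the hidden value is 2.

Missing value = 2.


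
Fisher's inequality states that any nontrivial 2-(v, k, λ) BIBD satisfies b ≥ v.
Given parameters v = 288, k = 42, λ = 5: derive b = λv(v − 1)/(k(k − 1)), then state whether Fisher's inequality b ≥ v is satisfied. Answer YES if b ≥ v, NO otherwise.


r = λ(v − 1)/(k − 1) = 5·287/41 = 35.
b = vr/k = 288·35/42 = 240.
Fisher's inequality: b ≥ v ⇔ 240 ≥ 288? NO.

NO


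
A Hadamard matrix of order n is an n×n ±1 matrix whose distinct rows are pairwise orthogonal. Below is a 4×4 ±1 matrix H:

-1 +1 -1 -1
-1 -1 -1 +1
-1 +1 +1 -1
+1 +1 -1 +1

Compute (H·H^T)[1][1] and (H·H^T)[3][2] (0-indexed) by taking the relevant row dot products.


Row 1 of H: [-1, -1, -1, 1].
Row 2 of H: [-1, 1, 1, -1].
Row 3 of H: [1, 1, -1, 1].
(H·H^T)[1][1] = Σ_j H[1][j]·H[1][j] = (-1)² + (-1)² + (-1)² + (1)² = 1 + 1 + 1 + 1 = 4.
(H·H^T)[3][2] = Σ_j H[3][j]·H[2][j] = (1)·(-1) + (1)·(1) + (-1)·(1) + (1)·(-1) = -1 + 1 + -1 + -1 = -2.
Rows 3 and 2 are not orthogonal (dot product = -2 ≠ 0), so H is not a Hadamard matrix.

(1,1) entry = 4; (3,2) entry = -2.


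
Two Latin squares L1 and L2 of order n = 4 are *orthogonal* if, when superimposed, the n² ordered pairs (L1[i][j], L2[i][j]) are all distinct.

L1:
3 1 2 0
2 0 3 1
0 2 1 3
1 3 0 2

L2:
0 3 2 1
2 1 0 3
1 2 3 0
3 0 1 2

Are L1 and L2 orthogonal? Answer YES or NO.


Form the n² = 16 superimposed pairs (L1[i][j], L2[i][j]), row by row (rows and columns indexed from 0):
row 0: (3,0) (1,3) (2,2) (0,1)
row 1: (2,2) (0,1) (3,0) (1,3)
row 2: (0,1) (2,2) (1,3) (3,0)
row 3: (1,3) (3,0) (0,1) (2,2)
Orthogonality requires all 16 pairs distinct.
But the pair (2,2) repeats: cell (0,2) has L1 = 2, L2 = 2, and cell (1,0) has L1 = 2, L2 = 2.
A repeated pair means some other pair never occurs (only 4 distinct pairs out of 16), so the squares are not orthogonal.
Conclusion: NO.

NO


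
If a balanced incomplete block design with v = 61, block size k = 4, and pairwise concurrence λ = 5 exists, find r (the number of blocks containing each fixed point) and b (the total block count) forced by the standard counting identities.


Any 2-(v, k, λ) BIBD satisfies two necessary conditions:
  (i)  Each point sits in r blocks, and counting incidences through any fixed point gives r(k − 1) = λ(v − 1), so r = λ(v − 1)/(k − 1).
  (ii) Total incidences bk = vr, so b = vr/k.
Step 1: r = λ(v − 1)/(k − 1) = 5·(61 − 1)/(4 − 1) = 5·60/3 = 300/3 = 100.
Step 2: b = vr/k = 61·100/4 = 6100/4 = 1525.
Check integrality: r = 100 ∈ Z ✓, b = 1525 ∈ Z ✓.
(These identities are necessary conditions: they determine r and b for any design with these parameters, but do not by themselves prove that one exists.)

r = 100, b = 1525.


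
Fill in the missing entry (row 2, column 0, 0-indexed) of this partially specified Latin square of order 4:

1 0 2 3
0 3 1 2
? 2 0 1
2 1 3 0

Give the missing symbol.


Row 2 contains symbols [0, 1, 2] — missing [3].
Column 0 contains symbols [0, 1, 2] — missing [3].
The missing symbol must appear in both missing sets; intersection = [3].
Therefore the hidden value is 3.

Missing value = 3.


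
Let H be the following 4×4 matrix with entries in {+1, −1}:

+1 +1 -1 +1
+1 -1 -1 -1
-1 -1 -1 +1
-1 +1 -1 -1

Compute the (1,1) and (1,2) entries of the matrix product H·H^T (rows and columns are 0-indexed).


Row 1 of H: [1, -1, -1, -1].
Row 2 of H: [-1, -1, -1, 1].
(H·H^T)[1][1] = Σ_j H[1][j]·H[1][j] = (1)² + (-1)² + (-1)² + (-1)² = 1 + 1 + 1 + 1 = 4.
(H·H^T)[1][2] = Σ_j H[1][j]·H[2][j] = (1)·(-1) + (-1)·(-1) + (-1)·(-1) + (-1)·(1) = -1 + 1 + 1 + -1 = 0.
So rows 1 and 2 are orthogonal; the diagonal entry equals n = 4.

(1,1) entry = 4; (1,2) entry = 0.


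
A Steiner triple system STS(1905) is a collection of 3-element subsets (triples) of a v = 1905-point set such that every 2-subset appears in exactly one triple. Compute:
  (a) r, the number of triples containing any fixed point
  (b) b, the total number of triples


An STS(v) is a 2-(v, 3, 1) BIBD: block size k = 3, λ = 1.
Replication: r(k − 1) = λ(v − 1) ⇒ r·2 = 1905 − 1 = 1904 ⇒ r = 952.
Block count: bk = vr ⇒ b·3 = 1905·952 = 1813560 ⇒ b = 604520.
(Check via b = v(v − 1)/6 = 1905·1904/6 = 3627120/6 = 604520.)

r = 952, b = 604520.


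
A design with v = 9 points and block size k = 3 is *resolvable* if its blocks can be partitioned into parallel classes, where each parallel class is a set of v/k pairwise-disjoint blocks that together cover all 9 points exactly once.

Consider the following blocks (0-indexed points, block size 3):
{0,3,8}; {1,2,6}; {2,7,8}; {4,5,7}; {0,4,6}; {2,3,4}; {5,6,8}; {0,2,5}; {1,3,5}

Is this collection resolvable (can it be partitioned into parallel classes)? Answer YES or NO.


v = 9, block size k = 3, number of blocks = 9.
For resolvability, blocks must partition into parallel classes of size v/k = 3.
Total blocks must therefore be a multiple of 3: 9 = 3·3 + 0 ⇒ divisible ✓.
Consider block {2,3,4}. The only other block(s) in the collection disjoint from it are {5,6,8} — just 1 block(s). Any parallel class containing {2,3,4} would need 2 other blocks each disjoint from it, so no parallel class of size 3 can contain {2,3,4}.
Since every block must belong to some parallel class in a resolution, the collection cannot be partitioned into parallel classes.
Resolvable? NO.

NO


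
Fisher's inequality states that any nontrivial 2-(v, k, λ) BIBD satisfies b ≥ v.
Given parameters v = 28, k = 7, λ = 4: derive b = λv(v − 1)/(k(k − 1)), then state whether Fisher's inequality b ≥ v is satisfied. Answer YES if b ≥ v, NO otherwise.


b = λv(v − 1)/(k(k − 1)) = 4·28·27/(7·6) = 3024/42 = 72.
Compare with v = 28: b ≥ v, so Fisher's inequality holds.

YES


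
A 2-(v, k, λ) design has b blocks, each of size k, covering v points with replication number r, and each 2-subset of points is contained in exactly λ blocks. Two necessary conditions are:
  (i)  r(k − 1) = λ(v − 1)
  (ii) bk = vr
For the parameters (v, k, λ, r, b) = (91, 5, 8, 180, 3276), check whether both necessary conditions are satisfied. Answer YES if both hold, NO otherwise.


Condition (i): r(k − 1) = 180·4 = 720; λ(v − 1) = 8·90 = 720. Match? YES.
Condition (ii): bk = 3276·5 = 16380; vr = 91·180 = 16380. Match? YES.
Both conditions hold? YES.

YES


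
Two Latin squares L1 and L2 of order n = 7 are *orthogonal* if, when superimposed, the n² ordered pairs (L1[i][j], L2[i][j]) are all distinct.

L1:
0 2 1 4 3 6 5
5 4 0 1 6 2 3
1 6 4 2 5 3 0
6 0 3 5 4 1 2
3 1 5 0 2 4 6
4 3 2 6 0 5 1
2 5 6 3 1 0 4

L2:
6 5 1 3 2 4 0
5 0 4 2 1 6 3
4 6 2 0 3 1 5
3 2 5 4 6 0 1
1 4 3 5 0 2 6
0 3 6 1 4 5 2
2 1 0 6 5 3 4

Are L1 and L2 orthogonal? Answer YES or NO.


Form the n² = 49 superimposed pairs (L1[i][j], L2[i][j]), row by row (rows and columns indexed from 0):
row 0: (0,6) (2,5) (1,1) (4,3) (3,2) (6,4) (5,0)
row 1: (5,5) (4,0) (0,4) (1,2) (6,1) (2,6) (3,3)
row 2: (1,4) (6,6) (4,2) (2,0) (5,3) (3,1) (0,5)
row 3: (6,3) (0,2) (3,5) (5,4) (4,6) (1,0) (2,1)
row 4: (3,1) (1,4) (5,3) (0,5) (2,0) (4,2) (6,6)
row 5: (4,0) (3,3) (2,6) (6,1) (0,4) (5,5) (1,2)
row 6: (2,2) (5,1) (6,0) (3,6) (1,5) (0,3) (4,4)
Orthogonality requires all 49 pairs distinct.
But the pair (3,1) repeats: cell (2,5) has L1 = 3, L2 = 1, and cell (4,0) has L1 = 3, L2 = 1.
A repeated pair means some other pair never occurs (only 35 distinct pairs out of 49), so the squares are not orthogonal.
Conclusion: NO.

NO


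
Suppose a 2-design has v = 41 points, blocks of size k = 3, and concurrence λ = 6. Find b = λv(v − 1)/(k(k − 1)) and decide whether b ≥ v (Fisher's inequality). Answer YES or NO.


r = λ(v − 1)/(k − 1) = 6·40/2 = 120.
b = vr/k = 41·120/3 = 1640.
Fisher's inequality: b ≥ v ⇔ 1640 ≥ 41? YES.

YES


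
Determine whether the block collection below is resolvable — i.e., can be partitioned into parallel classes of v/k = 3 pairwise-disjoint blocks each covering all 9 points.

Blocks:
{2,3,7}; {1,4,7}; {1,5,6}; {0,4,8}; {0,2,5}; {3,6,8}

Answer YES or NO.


v = 9, block size k = 3, number of blocks = 6.
For resolvability, blocks must partition into parallel classes of size v/k = 3.
Total blocks must therefore be a multiple of 3: 6 = 3·2 + 0 ⇒ divisible ✓.
Greedy packing gives 2 candidate class(es). Each should be a full parallel class (size 3, covers all 9 points).
  Class 1 (3 blocks): {2,3,7}; {1,5,6}; {0,4,8}. Points covered: [0, 1, 2, 3, 4, 5, 6, 7, 8].
  Class 2 (3 blocks): {1,4,7}; {0,2,5}; {3,6,8}. Points covered: [0, 1, 2, 3, 4, 5, 6, 7, 8].
All classes full (size 3)? YES. All classes cover every point? YES.
Resolvable? YES.

YES


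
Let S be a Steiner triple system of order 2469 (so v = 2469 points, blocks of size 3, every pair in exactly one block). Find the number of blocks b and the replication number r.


An STS(v) is a 2-(v, 3, 1) BIBD: block size k = 3, λ = 1.
Replication: r(k − 1) = λ(v − 1) ⇒ r·2 = 2469 − 1 = 2468 ⇒ r = 1234.
Block count: bk = vr ⇒ b·3 = 2469·1234 = 3046746 ⇒ b = 1015582.
(Check via b = v(v − 1)/6 = 2469·2468/6 = 6093492/6 = 1015582.)

r = 1234, b = 1015582.


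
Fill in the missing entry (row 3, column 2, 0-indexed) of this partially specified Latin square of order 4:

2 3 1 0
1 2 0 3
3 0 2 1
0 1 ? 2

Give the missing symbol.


Row 3 contains symbols [0, 1, 2] — missing [3].
Column 2 contains symbols [0, 1, 2] — missing [3].
The missing symbol must appear in both missing sets; intersection = [3].
Therefore the hidden value is 3.

Missing value = 3.


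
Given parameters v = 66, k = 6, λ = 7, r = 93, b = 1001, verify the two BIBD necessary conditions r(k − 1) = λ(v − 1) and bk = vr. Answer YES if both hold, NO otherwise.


Condition (i): r(k − 1) = 93·5 = 465; λ(v − 1) = 7·65 = 455. Match? NO.
Condition (ii): bk = 1001·6 = 6006; vr = 66·93 = 6138. Match? NO.
Both conditions hold? NO.

NO


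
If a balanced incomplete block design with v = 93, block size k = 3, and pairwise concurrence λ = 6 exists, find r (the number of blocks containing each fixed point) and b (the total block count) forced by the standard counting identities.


Any 2-(v, k, λ) BIBD satisfies two necessary conditions:
  (i)  Each point sits in r blocks, and counting incidences through any fixed point gives r(k − 1) = λ(v − 1), so r = λ(v − 1)/(k − 1).
  (ii) Total incidences bk = vr, so b = vr/k.
Step 1: r = λ(v − 1)/(k − 1) = 6·(93 − 1)/(3 − 1) = 6·92/2 = 552/2 = 276.
Step 2: b = vr/k = 93·276/3 = 25668/3 = 8556.
Check integrality: r = 276 ∈ Z ✓, b = 8556 ∈ Z ✓.
(These identities are necessary conditions: they determine r and b for any design with these parameters, but do not by themselves prove that one exists.)

r = 276, b = 8556.


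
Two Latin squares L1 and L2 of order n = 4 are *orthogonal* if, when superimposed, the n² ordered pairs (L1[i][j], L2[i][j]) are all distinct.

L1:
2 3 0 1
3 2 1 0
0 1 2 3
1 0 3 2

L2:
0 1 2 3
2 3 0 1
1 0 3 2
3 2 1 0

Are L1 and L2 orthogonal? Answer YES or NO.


Form the n² = 16 superimposed pairs (L1[i][j], L2[i][j]), row by row (rows and columns indexed from 0):
row 0: (2,0) (3,1) (0,2) (1,3)
row 1: (3,2) (2,3) (1,0) (0,1)
row 2: (0,1) (1,0) (2,3) (3,2)
row 3: (1,3) (0,2) (3,1) (2,0)
Orthogonality requires all 16 pairs distinct.
But the pair (0,1) repeats: cell (1,3) has L1 = 0, L2 = 1, and cell (2,0) has L1 = 0, L2 = 1.
A repeated pair means some other pair never occurs (only 8 distinct pairs out of 16), so the squares are not orthogonal.
Conclusion: NO.

NO


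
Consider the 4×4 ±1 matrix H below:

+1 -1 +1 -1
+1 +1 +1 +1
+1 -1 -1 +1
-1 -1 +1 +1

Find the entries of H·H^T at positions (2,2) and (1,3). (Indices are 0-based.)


Row 1 of H: [1, 1, 1, 1].
Row 2 of H: [1, -1, -1, 1].
Row 3 of H: [-1, -1, 1, 1].
(H·H^T)[2][2] = Σ_j H[2][j]·H[2][j] = (1)² + (-1)² + (-1)² + (1)² = 1 + 1 + 1 + 1 = 4.
(H·H^T)[1][3] = Σ_j H[1][j]·H[3][j] = (1)·(-1) + (1)·(-1) + (1)·(1) + (1)·(1) = -1 + -1 + 1 + 1 = 0.
So rows 1 and 3 are orthogonal; the diagonal entry equals n = 4.

(2,2) entry = 4; (1,3) entry = 0.


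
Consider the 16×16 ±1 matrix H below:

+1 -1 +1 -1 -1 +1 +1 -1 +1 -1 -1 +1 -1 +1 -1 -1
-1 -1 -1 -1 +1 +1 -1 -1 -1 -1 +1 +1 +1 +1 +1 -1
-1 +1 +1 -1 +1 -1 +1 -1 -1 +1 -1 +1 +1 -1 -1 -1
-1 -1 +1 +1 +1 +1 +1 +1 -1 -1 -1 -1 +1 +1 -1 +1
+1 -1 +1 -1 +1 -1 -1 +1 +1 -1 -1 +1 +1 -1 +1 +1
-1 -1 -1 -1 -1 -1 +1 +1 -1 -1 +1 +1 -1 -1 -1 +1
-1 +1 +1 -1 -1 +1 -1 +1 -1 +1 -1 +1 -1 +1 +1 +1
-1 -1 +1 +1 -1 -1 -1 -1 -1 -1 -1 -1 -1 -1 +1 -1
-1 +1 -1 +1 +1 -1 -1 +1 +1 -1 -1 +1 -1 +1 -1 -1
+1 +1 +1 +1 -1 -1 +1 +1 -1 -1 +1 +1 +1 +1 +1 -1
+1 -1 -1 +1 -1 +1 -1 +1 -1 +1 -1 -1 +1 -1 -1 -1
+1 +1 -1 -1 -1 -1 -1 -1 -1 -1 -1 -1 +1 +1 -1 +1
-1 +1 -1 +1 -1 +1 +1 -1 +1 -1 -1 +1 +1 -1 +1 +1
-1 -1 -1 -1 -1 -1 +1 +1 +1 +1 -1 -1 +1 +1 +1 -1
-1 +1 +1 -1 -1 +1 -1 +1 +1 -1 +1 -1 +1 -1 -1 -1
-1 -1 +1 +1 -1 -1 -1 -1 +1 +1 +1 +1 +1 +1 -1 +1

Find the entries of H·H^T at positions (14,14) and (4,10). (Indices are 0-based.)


Row 4 of H: [1, -1, 1, -1, 1, -1, -1, 1, 1, -1, -1, 1, 1, -1, 1, 1].
Row 10 of H: [1, -1, -1, 1, -1, 1, -1, 1, -1, 1, -1, -1, 1, -1, -1, -1].
Row 14 of H: [-1, 1, 1, -1, -1, 1, -1, 1, 1, -1, 1, -1, 1, -1, -1, -1].
(H·H^T)[14][14] = Σ_j H[14][j]·H[14][j] = (-1)² + (1)² + (1)² + (-1)² + (-1)² + (1)² + (-1)² + (1)² + (1)² + (-1)² + (1)² + (-1)² + (1)² + (-1)² + (-1)² + (-1)² = 1 + 1 + 1 + 1 + 1 + 1 + 1 + 1 + 1 + 1 + 1 + 1 + 1 + 1 + 1 + 1 = 16.
(H·H^T)[4][10] = Σ_j H[4][j]·H[10][j] = (1)·(1) + (-1)·(-1) + (1)·(-1) + (-1)·(1) + (1)·(-1) + (-1)·(1) + (-1)·(-1) + (1)·(1) + (1)·(-1) + (-1)·(1) + (-1)·(-1) + (1)·(-1) + (1)·(1) + (-1)·(-1) + (1)·(-1) + (1)·(-1) = 1 + 1 + -1 + -1 + -1 + -1 + 1 + 1 + -1 + -1 + 1 + -1 + 1 + 1 + -1 + -1 = -2.
Rows 4 and 10 are not orthogonal (dot product = -2 ≠ 0), so H is not a Hadamard matrix.

(14,14) entry = 16; (4,10) entry = -2.


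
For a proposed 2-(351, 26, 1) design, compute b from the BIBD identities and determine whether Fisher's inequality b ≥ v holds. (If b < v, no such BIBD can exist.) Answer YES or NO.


b = λv(v − 1)/(k(k − 1)) = 1·351·350/(26·25) = 122850/650 = 189.
Compare with v = 351: b < v, so Fisher's inequality fails.

NO


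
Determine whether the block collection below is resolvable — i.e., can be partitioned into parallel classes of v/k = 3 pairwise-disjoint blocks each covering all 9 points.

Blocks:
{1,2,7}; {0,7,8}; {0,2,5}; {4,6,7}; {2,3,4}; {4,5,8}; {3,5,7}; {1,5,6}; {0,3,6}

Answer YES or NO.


v = 9, block size k = 3, number of blocks = 9.
For resolvability, blocks must partition into parallel classes of size v/k = 3.
Total blocks must therefore be a multiple of 3: 9 = 3·3 + 0 ⇒ divisible ✓.
Consider block {0,2,5}. The only other block(s) in the collection disjoint from it are {4,6,7} — just 1 block(s). Any parallel class containing {0,2,5} would need 2 other blocks each disjoint from it, so no parallel class of size 3 can contain {0,2,5}.
Since every block must belong to some parallel class in a resolution, the collection cannot be partitioned into parallel classes.
Resolvable? NO.

NO


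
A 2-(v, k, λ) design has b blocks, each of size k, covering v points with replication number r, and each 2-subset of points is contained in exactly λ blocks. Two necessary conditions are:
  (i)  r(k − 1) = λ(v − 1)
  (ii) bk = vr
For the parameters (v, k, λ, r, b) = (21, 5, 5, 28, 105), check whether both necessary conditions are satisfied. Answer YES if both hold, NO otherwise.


Condition (i): r(k − 1) = 28·4 = 112; λ(v − 1) = 5·20 = 100. Match? NO.
Condition (ii): bk = 105·5 = 525; vr = 21·28 = 588. Match? NO.
Both conditions hold? NO.

NO


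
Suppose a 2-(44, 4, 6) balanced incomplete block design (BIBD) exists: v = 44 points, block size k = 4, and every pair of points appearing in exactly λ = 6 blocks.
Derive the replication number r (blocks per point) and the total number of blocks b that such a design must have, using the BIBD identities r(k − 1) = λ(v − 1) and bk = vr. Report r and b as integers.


Any 2-(v, k, λ) BIBD satisfies two necessary conditions:
  (i)  Each point sits in r blocks, and counting incidences through any fixed point gives r(k − 1) = λ(v − 1), so r = λ(v − 1)/(k − 1).
  (ii) Total incidences bk = vr, so b = vr/k.
Step 1: r = λ(v − 1)/(k − 1) = 6·(44 − 1)/(4 − 1) = 6·43/3 = 258/3 = 86.
Step 2: b = vr/k = 44·86/4 = 3784/4 = 946.
Check integrality: r = 86 ∈ Z ✓, b = 946 ∈ Z ✓.
(These identities are necessary conditions: they determine r and b for any design with these parameters, but do not by themselves prove that one exists.)

r = 86, b = 946.


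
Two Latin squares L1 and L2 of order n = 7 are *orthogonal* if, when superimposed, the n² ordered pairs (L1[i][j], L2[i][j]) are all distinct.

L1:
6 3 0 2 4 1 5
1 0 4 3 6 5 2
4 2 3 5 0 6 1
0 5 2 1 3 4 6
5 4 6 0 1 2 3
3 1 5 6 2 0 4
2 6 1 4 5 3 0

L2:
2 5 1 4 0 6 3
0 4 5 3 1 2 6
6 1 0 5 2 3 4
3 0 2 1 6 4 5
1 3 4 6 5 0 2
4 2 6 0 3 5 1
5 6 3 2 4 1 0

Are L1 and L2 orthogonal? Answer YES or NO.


Form the n² = 49 superimposed pairs (L1[i][j], L2[i][j]), row by row (rows and columns indexed from 0):
row 0: (6,2) (3,5) (0,1) (2,4) (4,0) (1,6) (5,3)
row 1: (1,0) (0,4) (4,5) (3,3) (6,1) (5,2) (2,6)
row 2: (4,6) (2,1) (3,0) (5,5) (0,2) (6,3) (1,4)
row 3: (0,3) (5,0) (2,2) (1,1) (3,6) (4,4) (6,5)
row 4: (5,1) (4,3) (6,4) (0,6) (1,5) (2,0) (3,2)
row 5: (3,4) (1,2) (5,6) (6,0) (2,3) (0,5) (4,1)
row 6: (2,5) (6,6) (1,3) (4,2) (5,4) (3,1) (0,0)
Orthogonality requires all 49 pairs distinct.
Check by first coordinate: for each symbol s of L1, list the L2 entries in the n cells where L1 = s; they must all differ.
  L1 = 0: L2 entries (in reading order) 1, 4, 2, 3, 6, 5, 0 — all 7 distinct ✓
  L1 = 1: L2 entries (in reading order) 6, 0, 4, 1, 5, 2, 3 — all 7 distinct ✓
  L1 = 2: L2 entries (in reading order) 4, 6, 1, 2, 0, 3, 5 — all 7 distinct ✓
  L1 = 3: L2 entries (in reading order) 5, 3, 0, 6, 2, 4, 1 — all 7 distinct ✓
  L1 = 4: L2 entries (in reading order) 0, 5, 6, 4, 3, 1, 2 — all 7 distinct ✓
  L1 = 5: L2 entries (in reading order) 3, 2, 5, 0, 1, 6, 4 — all 7 distinct ✓
  L1 = 6: L2 entries (in reading order) 2, 1, 3, 5, 4, 0, 6 — all 7 distinct ✓
Every symbol of L1 meets every symbol of L2 exactly once, so all 49 pairs are distinct (49 of 49).
Conclusion: YES.

YES


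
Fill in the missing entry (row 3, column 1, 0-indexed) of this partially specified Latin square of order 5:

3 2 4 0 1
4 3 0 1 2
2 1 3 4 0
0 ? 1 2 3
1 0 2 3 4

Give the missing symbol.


Row 3 contains symbols [0, 1, 2, 3] — missing [4].
Column 1 contains symbols [0, 1, 2, 3] — missing [4].
The missing symbol must appear in both missing sets; intersection = [4].
Therefore the hidden value is 4.

Missing value = 4.
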